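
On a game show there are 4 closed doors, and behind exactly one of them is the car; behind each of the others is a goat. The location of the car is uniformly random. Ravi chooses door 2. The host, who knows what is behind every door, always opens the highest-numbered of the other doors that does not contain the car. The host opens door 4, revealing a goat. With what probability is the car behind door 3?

1/3

Consider each possible location of the car in turn.
If it is behind any of doors 1, 2, and 3 (prior 1/4 each): door 4 is the highest-numbered option available, probability 1; weight (1/4)·1 = 1/4 each.
If it is behind door 4 (prior 1/4): the host opened door 4, so this case is ruled out; weight (1/4)·0 = 0.
The weights sum to 3/4.
So P(the car behind door 3 | the host opened door 4) = (1/4) / (3/4) = 1/3.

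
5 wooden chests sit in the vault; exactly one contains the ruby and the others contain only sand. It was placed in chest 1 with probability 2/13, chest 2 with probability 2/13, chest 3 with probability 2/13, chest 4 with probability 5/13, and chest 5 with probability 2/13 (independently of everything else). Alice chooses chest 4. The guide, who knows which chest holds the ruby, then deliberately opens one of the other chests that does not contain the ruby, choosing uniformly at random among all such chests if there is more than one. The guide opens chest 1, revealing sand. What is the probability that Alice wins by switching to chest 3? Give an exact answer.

Consider each possible location of the ruby in turn.
If it is in chest 1 (prior 2/13): the guide opened chest 1, so this case is ruled out; weight (2/13)·0 = 0.
If it is in any of chests 2, 3, and 5 (prior 2/13 each): the guide has 3 equally likely choices, so probability 1/3; weight (2/13)·(1/3) = 2/39 each.
If it is in chest 4 (prior 5/13): the guide has 4 equally likely choices, so probability 1/4; weight (5/13)·(1/4) = 5/52.
The weights sum to 1/4.
So P(the ruby in chest 3 | the guide opened chest 1) = (2/39) / (1/4) = 8/39.

8/39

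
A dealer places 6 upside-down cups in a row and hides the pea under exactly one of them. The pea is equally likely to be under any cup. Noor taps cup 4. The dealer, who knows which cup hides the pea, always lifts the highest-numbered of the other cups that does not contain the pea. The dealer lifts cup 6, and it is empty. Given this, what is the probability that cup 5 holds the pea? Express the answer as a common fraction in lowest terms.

Consider each possible location of the pea in turn.
If it is under any of cups 1, 2, 3, 4, and 5 (prior 1/6 each): cup 6 is the highest-numbered option available, probability 1; weight (1/6)·1 = 1/6 each.
If it is under cup 6 (prior 1/6): the dealer opened cup 6, so this case is ruled out; weight (1/6)·0 = 0.
The weights sum to 5/6.
So P(the pea under cup 5 | the dealer opened cup 6) = (1/6) / (5/6) = 1/5.

1/5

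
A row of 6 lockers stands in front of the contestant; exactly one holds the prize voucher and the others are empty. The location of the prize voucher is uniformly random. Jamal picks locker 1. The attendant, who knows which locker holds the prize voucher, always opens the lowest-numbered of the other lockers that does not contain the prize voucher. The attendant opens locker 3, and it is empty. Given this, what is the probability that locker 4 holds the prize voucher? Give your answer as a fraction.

0

Apply Bayes' rule, conditioning on where the prize voucher actually is.
If it is in any of lockers 1, 4, 5, and 6 (prior 1/6 each): the attendant would have opened locker 2 instead, probability 0; weight (1/6)·0 = 0 each.
If it is in locker 2 (prior 1/6): locker 3 is the lowest-numbered option available, probability 1; weight (1/6)·1 = 1/6.
If it is in locker 3 (prior 1/6): the attendant opened locker 3, so this case is ruled out; weight (1/6)·0 = 0.
The weights sum to 1/6.
So P(the prize voucher in locker 4 | the attendant opened locker 3) = 0 / (1/6) = 0.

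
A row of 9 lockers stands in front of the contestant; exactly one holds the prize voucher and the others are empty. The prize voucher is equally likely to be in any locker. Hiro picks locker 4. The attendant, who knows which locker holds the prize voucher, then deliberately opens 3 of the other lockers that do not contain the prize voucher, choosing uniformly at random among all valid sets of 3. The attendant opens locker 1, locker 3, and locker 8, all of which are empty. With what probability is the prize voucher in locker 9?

8/45

Consider each possible location of the prize voucher in turn.
If it is in any of lockers 1, 3, and 8 (prior 1/9 each): that locker was opened and seen not to hold the prize — ruled out; weight (1/9)·0 = 0 each.
If it is in any of lockers 2, 5, 6, 7, and 9 (prior 1/9 each): the attendant has 35 equally likely choices, so probability 1/35; weight (1/9)·(1/35) = 1/315 each.
If it is in locker 4 (prior 1/9): the attendant has 56 equally likely choices, so probability 1/56; weight (1/9)·(1/56) = 1/504.
The weights sum to 1/56.
So P(the prize voucher in locker 9 | the attendant opened locker 1, locker 3, and locker 8) = (1/315) / (1/56) = 8/45.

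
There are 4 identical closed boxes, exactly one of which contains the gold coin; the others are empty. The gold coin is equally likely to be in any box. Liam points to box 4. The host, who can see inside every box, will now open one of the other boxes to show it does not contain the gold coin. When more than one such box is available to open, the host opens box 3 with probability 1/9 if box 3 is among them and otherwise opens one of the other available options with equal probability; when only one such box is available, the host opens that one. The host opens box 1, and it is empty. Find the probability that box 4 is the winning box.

Condition on the true location of the gold coin.
If it is in box 1 (prior 1/4): the host opened box 1, so this case is ruled out; weight (1/4)·0 = 0.
If it is in box 2 (prior 1/4): box 3 is available but not opened, probability 8/9; weight (1/4)·(8/9) = 2/9.
If it is in box 3 (prior 1/4): box 3 holds the prize so is unavailable; the host chooses uniformly among the 2 others, probability 1/2; weight (1/4)·(1/2) = 1/8.
If it is in box 4 (prior 1/4): box 3 is available but not opened; box 1 gets probability (1 − 1/9)/2 = 4/9; weight (1/4)·(4/9) = 1/9.
The weights sum to 11/24.
So P(the gold coin in box 4 | the host opened box 1) = (1/9) / (11/24) = 8/33.

8/33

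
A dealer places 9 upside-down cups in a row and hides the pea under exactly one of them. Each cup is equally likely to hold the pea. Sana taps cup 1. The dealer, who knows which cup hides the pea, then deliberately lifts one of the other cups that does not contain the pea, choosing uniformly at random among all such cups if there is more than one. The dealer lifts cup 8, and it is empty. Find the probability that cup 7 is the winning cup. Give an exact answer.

8/63

Condition on the true location of the pea.
If it is under cup 1 (prior 1/9): the dealer has 8 equally likely choices, so probability 1/8; weight (1/9)·(1/8) = 1/72.
If it is under any of cups 2, 3, 4, 5, 6, 7, and 9 (prior 1/9 each): the dealer has 7 equally likely choices, so probability 1/7; weight (1/9)·(1/7) = 1/63 each.
If it is under cup 8 (prior 1/9): the dealer opened cup 8, so this case is ruled out; weight (1/9)·0 = 0.
The weights sum to 1/8.
So P(the pea under cup 7 | the dealer opened cup 8) = (1/63) / (1/8) = 8/63.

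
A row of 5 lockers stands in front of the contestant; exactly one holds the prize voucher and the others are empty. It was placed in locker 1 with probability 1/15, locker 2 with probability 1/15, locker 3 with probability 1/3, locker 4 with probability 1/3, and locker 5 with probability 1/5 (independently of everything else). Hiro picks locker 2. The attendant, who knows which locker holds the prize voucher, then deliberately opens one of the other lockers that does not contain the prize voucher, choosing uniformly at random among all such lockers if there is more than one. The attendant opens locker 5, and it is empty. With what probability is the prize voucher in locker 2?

3/47

Condition on the true location of the prize voucher.
If it is in locker 1 (prior 1/15): the attendant has 3 equally likely choices, so probability 1/3; weight (1/15)·(1/3) = 1/45.
If it is in locker 2 (prior 1/15): the attendant has 4 equally likely choices, so probability 1/4; weight (1/15)·(1/4) = 1/60.
If it is in either of lockers 3 and 4 (prior 1/3 each): the attendant has 3 equally likely choices, so probability 1/3; weight (1/3)·(1/3) = 1/9 each.
If it is in locker 5 (prior 1/5): the attendant opened locker 5, so this case is ruled out; weight (1/5)·0 = 0.
The weights sum to 47/180.
So P(the prize voucher in locker 2 | the attendant opened locker 5) = (1/60) / (47/180) = 3/47.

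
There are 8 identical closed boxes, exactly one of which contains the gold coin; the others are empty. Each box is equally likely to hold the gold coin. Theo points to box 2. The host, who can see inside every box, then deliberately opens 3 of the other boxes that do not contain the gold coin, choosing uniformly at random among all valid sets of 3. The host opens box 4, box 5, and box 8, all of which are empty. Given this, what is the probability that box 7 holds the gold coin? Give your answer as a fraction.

7/32

Consider each possible location of the gold coin in turn.
If it is in any of boxes 1, 3, 6, and 7 (prior 1/8 each): the host has 20 equally likely choices, so probability 1/20; weight (1/8)·(1/20) = 1/160 each.
If it is in box 2 (prior 1/8): the host has 35 equally likely choices, so probability 1/35; weight (1/8)·(1/35) = 1/280.
If it is in any of boxes 4, 5, and 8 (prior 1/8 each): that box was opened and seen not to hold the prize — ruled out; weight (1/8)·0 = 0 each.
The weights sum to 1/35.
So P(the gold coin in box 7 | the host opened box 4, box 5, and box 8) = (1/160) / (1/35) = 7/32.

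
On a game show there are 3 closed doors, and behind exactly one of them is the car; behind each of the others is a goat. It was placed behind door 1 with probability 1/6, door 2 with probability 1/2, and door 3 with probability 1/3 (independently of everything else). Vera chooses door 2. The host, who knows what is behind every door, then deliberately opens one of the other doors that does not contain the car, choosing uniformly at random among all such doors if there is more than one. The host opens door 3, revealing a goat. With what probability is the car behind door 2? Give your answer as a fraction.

3/5

Condition on the true location of the car.
If it is behind door 1 (prior 1/6): the host has no choice, probability 1; weight (1/6)·1 = 1/6.
If it is behind door 2 (prior 1/2): the host has 2 equally likely choices, so probability 1/2; weight (1/2)·(1/2) = 1/4.
If it is behind door 3 (prior 1/3): the host opened door 3, so this case is ruled out; weight (1/3)·0 = 0.
The weights sum to 5/12.
So P(the car behind door 2 | the host opened door 3) = (1/4) / (5/12) = 3/5.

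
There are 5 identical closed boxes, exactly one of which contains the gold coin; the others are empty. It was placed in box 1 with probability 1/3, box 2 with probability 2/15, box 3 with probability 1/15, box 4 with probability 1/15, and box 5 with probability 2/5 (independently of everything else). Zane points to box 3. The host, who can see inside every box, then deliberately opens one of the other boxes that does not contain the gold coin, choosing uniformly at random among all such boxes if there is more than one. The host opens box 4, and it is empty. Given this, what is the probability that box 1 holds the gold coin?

Apply Bayes' rule, conditioning on where the gold coin actually is.
If it is in box 1 (prior 1/3): the host has 3 equally likely choices, so probability 1/3; weight (1/3)·(1/3) = 1/9.
If it is in box 2 (prior 2/15): the host has 3 equally likely choices, so probability 1/3; weight (2/15)·(1/3) = 2/45.
If it is in box 3 (prior 1/15): the host has 4 equally likely choices, so probability 1/4; weight (1/15)·(1/4) = 1/60.
If it is in box 4 (prior 1/15): the host opened box 4, so this case is ruled out; weight (1/15)·0 = 0.
If it is in box 5 (prior 2/5): the host has 3 equally likely choices, so probability 1/3; weight (2/5)·(1/3) = 2/15.
The weights sum to 11/36.
So P(the gold coin in box 1 | the host opened box 4) = (1/9) / (11/36) = 4/11.

4/11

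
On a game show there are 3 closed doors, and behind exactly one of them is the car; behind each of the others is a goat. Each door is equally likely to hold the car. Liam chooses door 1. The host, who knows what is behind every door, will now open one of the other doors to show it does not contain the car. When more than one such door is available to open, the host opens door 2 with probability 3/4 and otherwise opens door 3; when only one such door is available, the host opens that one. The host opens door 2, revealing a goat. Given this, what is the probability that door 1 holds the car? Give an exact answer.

Condition on the true location of the car.
If it is behind door 1 (prior 1/3): door 2 is available, opened with probability 3/4; weight (1/3)·(3/4) = 1/4.
If it is behind door 2 (prior 1/3): the host opened door 2, so this case is ruled out; weight (1/3)·0 = 0.
If it is behind door 3 (prior 1/3): only door 2 is available, probability 1; weight (1/3)·1 = 1/3.
The weights sum to 7/12.
So P(the car behind door 1 | the host opened door 2) = (1/4) / (7/12) = 3/7.

3/7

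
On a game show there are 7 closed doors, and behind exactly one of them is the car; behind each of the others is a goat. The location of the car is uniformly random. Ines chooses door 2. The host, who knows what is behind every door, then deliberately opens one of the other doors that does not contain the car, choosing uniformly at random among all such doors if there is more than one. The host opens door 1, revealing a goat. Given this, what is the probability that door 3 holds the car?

Apply Bayes' rule, conditioning on where the car actually is.
If it is behind door 1 (prior 1/7): the host opened door 1, so this case is ruled out; weight (1/7)·0 = 0.
If it is behind door 2 (prior 1/7): the host has 6 equally likely choices, so probability 1/6; weight (1/7)·(1/6) = 1/42.
If it is behind any of doors 3, 4, 5, 6, and 7 (prior 1/7 each): the host has 5 equally likely choices, so probability 1/5; weight (1/7)·(1/5) = 1/35 each.
The weights sum to 1/6.
So P(the car behind door 3 | the host opened door 1) = (1/35) / (1/6) = 6/35.

6/35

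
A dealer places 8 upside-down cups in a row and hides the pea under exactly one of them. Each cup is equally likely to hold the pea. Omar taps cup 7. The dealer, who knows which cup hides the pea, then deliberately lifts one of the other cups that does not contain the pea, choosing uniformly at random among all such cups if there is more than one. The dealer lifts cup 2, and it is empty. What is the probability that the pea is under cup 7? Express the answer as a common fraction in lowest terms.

Condition on the true location of the pea.
If it is under any of cups 1, 3, 4, 5, 6, and 8 (prior 1/8 each): the dealer has 6 equally likely choices, so probability 1/6; weight (1/8)·(1/6) = 1/48 each.
If it is under cup 2 (prior 1/8): the dealer opened cup 2, so this case is ruled out; weight (1/8)·0 = 0.
If it is under cup 7 (prior 1/8): the dealer has 7 equally likely choices, so probability 1/7; weight (1/8)·(1/7) = 1/56.
The weights sum to 1/7.
So P(the pea under cup 7 | the dealer opened cup 2) = (1/56) / (1/7) = 1/8.

1/8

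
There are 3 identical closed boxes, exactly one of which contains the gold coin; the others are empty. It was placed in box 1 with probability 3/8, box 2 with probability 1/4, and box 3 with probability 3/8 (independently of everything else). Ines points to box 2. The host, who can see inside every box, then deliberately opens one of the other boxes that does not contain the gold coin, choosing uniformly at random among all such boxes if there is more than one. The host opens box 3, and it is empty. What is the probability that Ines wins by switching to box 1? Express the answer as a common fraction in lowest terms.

Condition on the true location of the gold coin.
If it is in box 1 (prior 3/8): the host has no choice, probability 1; weight (3/8)·1 = 3/8.
If it is in box 2 (prior 1/4): the host has 2 equally likely choices, so probability 1/2; weight (1/4)·(1/2) = 1/8.
If it is in box 3 (prior 3/8): the host opened box 3, so this case is ruled out; weight (3/8)·0 = 0.
The weights sum to 1/2.
So P(the gold coin in box 1 | the host opened box 3) = (3/8) / (1/2) = 3/4.

3/4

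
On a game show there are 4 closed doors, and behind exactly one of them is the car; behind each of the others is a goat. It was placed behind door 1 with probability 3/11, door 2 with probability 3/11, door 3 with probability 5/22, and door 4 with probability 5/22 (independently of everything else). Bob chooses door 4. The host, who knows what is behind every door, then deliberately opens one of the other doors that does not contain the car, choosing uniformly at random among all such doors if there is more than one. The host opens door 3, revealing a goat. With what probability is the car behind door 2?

Consider each possible location of the car in turn.
If it is behind either of doors 1 and 2 (prior 3/11 each): the host has 2 equally likely choices, so probability 1/2; weight (3/11)·(1/2) = 3/22 each.
If it is behind door 3 (prior 5/22): the host opened door 3, so this case is ruled out; weight (5/22)·0 = 0.
If it is behind door 4 (prior 5/22): the host has 3 equally likely choices, so probability 1/3; weight (5/22)·(1/3) = 5/66.
The weights sum to 23/66.
So P(the car behind door 2 | the host opened door 3) = (3/22) / (23/66) = 9/23.

9/23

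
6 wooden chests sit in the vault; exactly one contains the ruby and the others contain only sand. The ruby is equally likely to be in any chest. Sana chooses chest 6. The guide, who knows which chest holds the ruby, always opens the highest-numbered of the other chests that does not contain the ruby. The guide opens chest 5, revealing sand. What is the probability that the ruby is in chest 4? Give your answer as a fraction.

Apply Bayes' rule, conditioning on where the ruby actually is.
If it is in any of chests 1, 2, 3, 4, and 6 (prior 1/6 each): chest 5 is the highest-numbered option available, probability 1; weight (1/6)·1 = 1/6 each.
If it is in chest 5 (prior 1/6): the guide opened chest 5, so this case is ruled out; weight (1/6)·0 = 0.
The weights sum to 5/6.
So P(the ruby in chest 4 | the guide opened chest 5) = (1/6) / (5/6) = 1/5.

1/5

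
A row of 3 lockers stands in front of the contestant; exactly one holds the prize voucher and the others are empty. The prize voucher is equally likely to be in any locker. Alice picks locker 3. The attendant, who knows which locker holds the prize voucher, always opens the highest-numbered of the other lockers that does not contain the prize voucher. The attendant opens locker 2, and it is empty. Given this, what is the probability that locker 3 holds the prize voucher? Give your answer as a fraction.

1/2

Consider each possible location of the prize voucher in turn.
If it is in either of lockers 1 and 3 (prior 1/3 each): locker 2 is the highest-numbered option available, probability 1; weight (1/3)·1 = 1/3 each.
If it is in locker 2 (prior 1/3): the attendant opened locker 2, so this case is ruled out; weight (1/3)·0 = 0.
The weights sum to 2/3.
So P(the prize voucher in locker 3 | the attendant opened locker 2) = (1/3) / (2/3) = 1/2.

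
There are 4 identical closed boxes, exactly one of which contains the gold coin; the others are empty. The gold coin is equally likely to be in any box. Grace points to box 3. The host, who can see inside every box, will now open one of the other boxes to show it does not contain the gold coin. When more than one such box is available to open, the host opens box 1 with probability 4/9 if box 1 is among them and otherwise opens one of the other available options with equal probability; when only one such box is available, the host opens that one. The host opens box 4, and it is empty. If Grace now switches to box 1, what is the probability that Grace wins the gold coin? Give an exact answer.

Consider each possible location of the gold coin in turn.
If it is in box 1 (prior 1/4): box 1 holds the prize so is unavailable; the host chooses uniformly among the 2 others, probability 1/2; weight (1/4)·(1/2) = 1/8.
If it is in box 2 (prior 1/4): box 1 is available but not opened, probability 5/9; weight (1/4)·(5/9) = 5/36.
If it is in box 3 (prior 1/4): box 1 is available but not opened; box 4 gets probability (1 − 4/9)/2 = 5/18; weight (1/4)·(5/18) = 5/72.
If it is in box 4 (prior 1/4): the host opened box 4, so this case is ruled out; weight (1/4)·0 = 0.
The weights sum to 1/3.
So P(the gold coin in box 1 | the host opened box 4) = (1/8) / (1/3) = 3/8.

3/8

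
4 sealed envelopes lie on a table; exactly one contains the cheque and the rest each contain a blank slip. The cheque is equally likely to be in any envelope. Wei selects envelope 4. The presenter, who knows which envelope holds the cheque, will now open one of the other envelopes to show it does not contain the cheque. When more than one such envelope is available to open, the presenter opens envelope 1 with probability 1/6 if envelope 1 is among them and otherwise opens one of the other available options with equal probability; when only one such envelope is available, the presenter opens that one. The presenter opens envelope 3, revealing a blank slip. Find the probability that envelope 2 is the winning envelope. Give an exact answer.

Condition on the true location of the cheque.
If it is in envelope 1 (prior 1/4): envelope 1 holds the prize so is unavailable; the presenter chooses uniformly among the 2 others, probability 1/2; weight (1/4)·(1/2) = 1/8.
If it is in envelope 2 (prior 1/4): envelope 1 is available but not opened, probability 5/6; weight (1/4)·(5/6) = 5/24.
If it is in envelope 3 (prior 1/4): the presenter opened envelope 3, so this case is ruled out; weight (1/4)·0 = 0.
If it is in envelope 4 (prior 1/4): envelope 1 is available but not opened; envelope 3 gets probability (1 − 1/6)/2 = 5/12; weight (1/4)·(5/12) = 5/48.
The weights sum to 7/16.
So P(the cheque in envelope 2 | the presenter opened envelope 3) = (5/24) / (7/16) = 10/21.

10/21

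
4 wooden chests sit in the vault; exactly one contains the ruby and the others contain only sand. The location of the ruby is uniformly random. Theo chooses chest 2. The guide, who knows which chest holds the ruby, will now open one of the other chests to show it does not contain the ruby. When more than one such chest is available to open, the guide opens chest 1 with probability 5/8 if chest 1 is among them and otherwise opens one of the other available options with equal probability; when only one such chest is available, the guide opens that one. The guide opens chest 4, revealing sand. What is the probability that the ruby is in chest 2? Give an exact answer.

3/17

Consider each possible location of the ruby in turn.
If it is in chest 1 (prior 1/4): chest 1 holds the prize so is unavailable; the guide chooses uniformly among the 2 others, probability 1/2; weight (1/4)·(1/2) = 1/8.
If it is in chest 2 (prior 1/4): chest 1 is available but not opened; chest 4 gets probability (1 − 5/8)/2 = 3/16; weight (1/4)·(3/16) = 3/64.
If it is in chest 3 (prior 1/4): chest 1 is available but not opened, probability 3/8; weight (1/4)·(3/8) = 3/32.
If it is in chest 4 (prior 1/4): the guide opened chest 4, so this case is ruled out; weight (1/4)·0 = 0.
The weights sum to 17/64.
So P(the ruby in chest 2 | the guide opened chest 4) = (3/64) / (17/64) = 3/17.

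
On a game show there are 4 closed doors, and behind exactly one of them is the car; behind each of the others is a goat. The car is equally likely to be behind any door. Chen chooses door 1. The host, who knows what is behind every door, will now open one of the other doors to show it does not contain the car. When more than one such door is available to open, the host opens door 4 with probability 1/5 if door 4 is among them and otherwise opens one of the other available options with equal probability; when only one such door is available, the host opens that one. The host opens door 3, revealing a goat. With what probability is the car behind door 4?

Consider each possible location of the car in turn.
If it is behind door 1 (prior 1/4): door 4 is available but not opened; door 3 gets probability (1 − 1/5)/2 = 2/5; weight (1/4)·(2/5) = 1/10.
If it is behind door 2 (prior 1/4): door 4 is available but not opened, probability 4/5; weight (1/4)·(4/5) = 1/5.
If it is behind door 3 (prior 1/4): the host opened door 3, so this case is ruled out; weight (1/4)·0 = 0.
If it is behind door 4 (prior 1/4): door 4 holds the prize so is unavailable; the host chooses uniformly among the 2 others, probability 1/2; weight (1/4)·(1/2) = 1/8.
The weights sum to 17/40.
So P(the car behind door 4 | the host opened door 3) = (1/8) / (17/40) = 5/17.

5/17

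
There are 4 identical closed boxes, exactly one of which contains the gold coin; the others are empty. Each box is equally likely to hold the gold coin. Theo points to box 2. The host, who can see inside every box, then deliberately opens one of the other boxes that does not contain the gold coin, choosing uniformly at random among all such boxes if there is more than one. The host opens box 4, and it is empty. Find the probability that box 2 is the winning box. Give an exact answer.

Condition on the true location of the gold coin.
If it is in either of boxes 1 and 3 (prior 1/4 each): the host has 2 equally likely choices, so probability 1/2; weight (1/4)·(1/2) = 1/8 each.
If it is in box 2 (prior 1/4): the host has 3 equally likely choices, so probability 1/3; weight (1/4)·(1/3) = 1/12.
If it is in box 4 (prior 1/4): the host opened box 4, so this case is ruled out; weight (1/4)·0 = 0.
The weights sum to 1/3.
So P(the gold coin in box 2 | the host opened box 4) = (1/12) / (1/3) = 1/4.

1/4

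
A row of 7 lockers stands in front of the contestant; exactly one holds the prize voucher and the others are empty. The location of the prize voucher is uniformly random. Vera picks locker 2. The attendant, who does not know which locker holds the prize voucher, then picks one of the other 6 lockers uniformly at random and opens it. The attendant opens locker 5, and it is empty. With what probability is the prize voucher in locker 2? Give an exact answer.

1/6

Condition on the true location of the prize voucher.
If it is in any of lockers 1, 2, 3, 4, 6, and 7 (prior 1/7 each): the attendant picks locker 5 with probability 1/6 regardless, and it is not the prize; weight (1/7)·(1/6) = 1/42 each.
If it is in locker 5 (prior 1/7): the attendant opened locker 5, so this case is ruled out; weight (1/7)·0 = 0.
The weights sum to 1/7.
So P(the prize voucher in locker 2 | the attendant opened locker 5) = (1/42) / (1/7) = 1/6.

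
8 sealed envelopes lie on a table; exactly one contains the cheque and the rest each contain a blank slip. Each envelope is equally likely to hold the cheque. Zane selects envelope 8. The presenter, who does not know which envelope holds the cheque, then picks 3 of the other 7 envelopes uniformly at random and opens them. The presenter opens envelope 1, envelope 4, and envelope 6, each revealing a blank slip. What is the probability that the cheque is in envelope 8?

Consider each possible location of the cheque in turn.
If it is in any of envelopes 1, 4, and 6 (prior 1/8 each): that envelope was opened and seen not to hold the prize — ruled out; weight (1/8)·0 = 0 each.
If it is in any of envelopes 2, 3, 5, 7, and 8 (prior 1/8 each): the presenter picks exactly this set with probability 1/35 regardless, and none is the prize; weight (1/8)·(1/35) = 1/280 each.
The weights sum to 1/56.
So P(the cheque in envelope 8 | the presenter opened envelope 1, envelope 4, and envelope 6) = (1/280) / (1/56) = 1/5.

1/5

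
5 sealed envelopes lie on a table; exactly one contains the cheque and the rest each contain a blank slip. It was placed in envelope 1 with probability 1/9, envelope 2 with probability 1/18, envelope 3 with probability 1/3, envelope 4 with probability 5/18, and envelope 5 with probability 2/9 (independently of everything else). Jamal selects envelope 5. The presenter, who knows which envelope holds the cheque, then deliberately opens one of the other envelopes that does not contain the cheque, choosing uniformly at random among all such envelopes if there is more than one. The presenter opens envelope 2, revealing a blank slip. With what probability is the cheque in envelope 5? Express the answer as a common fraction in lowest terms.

Condition on the true location of the cheque.
If it is in envelope 1 (prior 1/9): the presenter has 3 equally likely choices, so probability 1/3; weight (1/9)·(1/3) = 1/27.
If it is in envelope 2 (prior 1/18): the presenter opened envelope 2, so this case is ruled out; weight (1/18)·0 = 0.
If it is in envelope 3 (prior 1/3): the presenter has 3 equally likely choices, so probability 1/3; weight (1/3)·(1/3) = 1/9.
If it is in envelope 4 (prior 5/18): the presenter has 3 equally likely choices, so probability 1/3; weight (5/18)·(1/3) = 5/54.
If it is in envelope 5 (prior 2/9): the presenter has 4 equally likely choices, so probability 1/4; weight (2/9)·(1/4) = 1/18.
The weights sum to 8/27.
So P(the cheque in envelope 5 | the presenter opened envelope 2) = (1/18) / (8/27) = 3/16.

3/16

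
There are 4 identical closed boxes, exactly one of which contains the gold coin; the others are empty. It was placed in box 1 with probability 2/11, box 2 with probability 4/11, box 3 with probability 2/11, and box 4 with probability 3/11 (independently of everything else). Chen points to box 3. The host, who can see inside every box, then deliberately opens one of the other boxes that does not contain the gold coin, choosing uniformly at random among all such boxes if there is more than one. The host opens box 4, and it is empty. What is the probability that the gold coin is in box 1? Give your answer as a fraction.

3/11

Consider each possible location of the gold coin in turn.
If it is in box 1 (prior 2/11): the host has 2 equally likely choices, so probability 1/2; weight (2/11)·(1/2) = 1/11.
If it is in box 2 (prior 4/11): the host has 2 equally likely choices, so probability 1/2; weight (4/11)·(1/2) = 2/11.
If it is in box 3 (prior 2/11): the host has 3 equally likely choices, so probability 1/3; weight (2/11)·(1/3) = 2/33.
If it is in box 4 (prior 3/11): the host opened box 4, so this case is ruled out; weight (3/11)·0 = 0.
The weights sum to 1/3.
So P(the gold coin in box 1 | the host opened box 4) = (1/11) / (1/3) = 3/11.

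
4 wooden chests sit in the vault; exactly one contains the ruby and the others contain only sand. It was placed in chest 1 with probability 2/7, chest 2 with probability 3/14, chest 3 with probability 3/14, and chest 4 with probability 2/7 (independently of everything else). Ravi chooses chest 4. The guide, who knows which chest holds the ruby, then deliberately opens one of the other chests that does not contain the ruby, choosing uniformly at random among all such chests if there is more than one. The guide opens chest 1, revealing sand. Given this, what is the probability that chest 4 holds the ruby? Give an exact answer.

Condition on the true location of the ruby.
If it is in chest 1 (prior 2/7): the guide opened chest 1, so this case is ruled out; weight (2/7)·0 = 0.
If it is in either of chests 2 and 3 (prior 3/14 each): the guide has 2 equally likely choices, so probability 1/2; weight (3/14)·(1/2) = 3/28 each.
If it is in chest 4 (prior 2/7): the guide has 3 equally likely choices, so probability 1/3; weight (2/7)·(1/3) = 2/21.
The weights sum to 13/42.
So P(the ruby in chest 4 | the guide opened chest 1) = (2/21) / (13/42) = 4/13.

4/13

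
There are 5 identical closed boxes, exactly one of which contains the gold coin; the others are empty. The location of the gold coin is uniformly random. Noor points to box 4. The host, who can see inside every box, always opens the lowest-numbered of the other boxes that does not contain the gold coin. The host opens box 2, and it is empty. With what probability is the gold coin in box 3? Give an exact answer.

Consider each possible location of the gold coin in turn.
If it is in box 1 (prior 1/5): box 2 is the lowest-numbered option available, probability 1; weight (1/5)·1 = 1/5.
If it is in box 2 (prior 1/5): the host opened box 2, so this case is ruled out; weight (1/5)·0 = 0.
If it is in any of boxes 3, 4, and 5 (prior 1/5 each): the host would have opened box 1 instead, probability 0; weight (1/5)·0 = 0 each.
The weights sum to 1/5.
So P(the gold coin in box 3 | the host opened box 2) = 0 / (1/5) = 0.

0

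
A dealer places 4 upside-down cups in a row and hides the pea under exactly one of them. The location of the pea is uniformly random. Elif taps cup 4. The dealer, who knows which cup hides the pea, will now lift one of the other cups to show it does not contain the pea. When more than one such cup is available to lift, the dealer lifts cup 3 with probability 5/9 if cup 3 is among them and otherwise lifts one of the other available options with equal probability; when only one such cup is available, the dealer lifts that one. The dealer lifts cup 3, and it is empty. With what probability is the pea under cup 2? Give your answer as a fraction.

Apply Bayes' rule, conditioning on where the pea actually is.
If it is under any of cups 1, 2, and 4 (prior 1/4 each): cup 3 is available, opened with probability 5/9; weight (1/4)·(5/9) = 5/36 each.
If it is under cup 3 (prior 1/4): the dealer opened cup 3, so this case is ruled out; weight (1/4)·0 = 0.
The weights sum to 5/12.
So P(the pea under cup 2 | the dealer opened cup 3) = (5/36) / (5/12) = 1/3.

1/3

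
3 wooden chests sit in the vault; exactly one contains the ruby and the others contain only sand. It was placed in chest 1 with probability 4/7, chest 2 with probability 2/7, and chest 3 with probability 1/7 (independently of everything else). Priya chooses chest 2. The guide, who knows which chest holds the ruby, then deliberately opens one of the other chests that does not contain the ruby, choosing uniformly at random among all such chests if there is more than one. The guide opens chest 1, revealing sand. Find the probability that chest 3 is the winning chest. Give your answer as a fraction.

1/2

Consider each possible location of the ruby in turn.
If it is in chest 1 (prior 4/7): the guide opened chest 1, so this case is ruled out; weight (4/7)·0 = 0.
If it is in chest 2 (prior 2/7): the guide has 2 equally likely choices, so probability 1/2; weight (2/7)·(1/2) = 1/7.
If it is in chest 3 (prior 1/7): the guide has no choice, probability 1; weight (1/7)·1 = 1/7.
The weights sum to 2/7.
So P(the ruby in chest 3 | the guide opened chest 1) = (1/7) / (2/7) = 1/2.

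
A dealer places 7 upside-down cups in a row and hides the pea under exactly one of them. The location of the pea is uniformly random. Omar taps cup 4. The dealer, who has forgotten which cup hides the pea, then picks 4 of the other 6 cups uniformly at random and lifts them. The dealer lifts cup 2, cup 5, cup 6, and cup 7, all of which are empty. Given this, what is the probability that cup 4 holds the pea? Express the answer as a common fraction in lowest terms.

Condition on the true location of the pea.
If it is under any of cups 1, 3, and 4 (prior 1/7 each): the dealer picks exactly this set with probability 1/15 regardless, and none is the prize; weight (1/7)·(1/15) = 1/105 each.
If it is under any of cups 2, 5, 6, and 7 (prior 1/7 each): that cup was opened and seen not to hold the prize — ruled out; weight (1/7)·0 = 0 each.
The weights sum to 1/35.
So P(the pea under cup 4 | the dealer opened cup 2, cup 5, cup 6, and cup 7) = (1/105) / (1/35) = 1/3.

1/3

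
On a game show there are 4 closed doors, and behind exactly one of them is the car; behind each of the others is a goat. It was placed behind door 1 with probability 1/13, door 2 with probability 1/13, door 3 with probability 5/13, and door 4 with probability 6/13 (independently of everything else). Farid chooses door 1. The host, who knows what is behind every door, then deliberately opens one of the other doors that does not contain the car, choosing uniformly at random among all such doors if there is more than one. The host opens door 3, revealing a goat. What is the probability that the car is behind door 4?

18/23

Apply Bayes' rule, conditioning on where the car actually is.
If it is behind door 1 (prior 1/13): the host has 3 equally likely choices, so probability 1/3; weight (1/13)·(1/3) = 1/39.
If it is behind door 2 (prior 1/13): the host has 2 equally likely choices, so probability 1/2; weight (1/13)·(1/2) = 1/26.
If it is behind door 3 (prior 5/13): the host opened door 3, so this case is ruled out; weight (5/13)·0 = 0.
If it is behind door 4 (prior 6/13): the host has 2 equally likely choices, so probability 1/2; weight (6/13)·(1/2) = 3/13.
The weights sum to 23/78.
So P(the car behind door 4 | the host opened door 3) = (3/13) / (23/78) = 18/23.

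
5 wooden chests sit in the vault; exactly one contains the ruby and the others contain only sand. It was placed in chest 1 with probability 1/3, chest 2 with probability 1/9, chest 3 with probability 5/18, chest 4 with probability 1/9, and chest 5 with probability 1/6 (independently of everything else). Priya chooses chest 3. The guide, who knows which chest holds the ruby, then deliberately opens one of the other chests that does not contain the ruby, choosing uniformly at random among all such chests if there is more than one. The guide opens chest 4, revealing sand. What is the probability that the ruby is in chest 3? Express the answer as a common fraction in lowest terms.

Consider each possible location of the ruby in turn.
If it is in chest 1 (prior 1/3): the guide has 3 equally likely choices, so probability 1/3; weight (1/3)·(1/3) = 1/9.
If it is in chest 2 (prior 1/9): the guide has 3 equally likely choices, so probability 1/3; weight (1/9)·(1/3) = 1/27.
If it is in chest 3 (prior 5/18): the guide has 4 equally likely choices, so probability 1/4; weight (5/18)·(1/4) = 5/72.
If it is in chest 4 (prior 1/9): the guide opened chest 4, so this case is ruled out; weight (1/9)·0 = 0.
If it is in chest 5 (prior 1/6): the guide has 3 equally likely choices, so probability 1/3; weight (1/6)·(1/3) = 1/18.
The weights sum to 59/216.
So P(the ruby in chest 3 | the guide opened chest 4) = (5/72) / (59/216) = 15/59.

15/59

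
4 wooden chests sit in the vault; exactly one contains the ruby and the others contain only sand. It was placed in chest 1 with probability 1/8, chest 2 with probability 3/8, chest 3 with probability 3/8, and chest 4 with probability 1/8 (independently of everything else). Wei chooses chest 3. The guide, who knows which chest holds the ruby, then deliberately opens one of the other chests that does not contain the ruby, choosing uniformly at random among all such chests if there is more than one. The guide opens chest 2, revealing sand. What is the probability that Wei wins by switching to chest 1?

Condition on the true location of the ruby.
If it is in either of chests 1 and 4 (prior 1/8 each): the guide has 2 equally likely choices, so probability 1/2; weight (1/8)·(1/2) = 1/16 each.
If it is in chest 2 (prior 3/8): the guide opened chest 2, so this case is ruled out; weight (3/8)·0 = 0.
If it is in chest 3 (prior 3/8): the guide has 3 equally likely choices, so probability 1/3; weight (3/8)·(1/3) = 1/8.
The weights sum to 1/4.
So P(the ruby in chest 1 | the guide opened chest 2) = (1/16) / (1/4) = 1/4.

1/4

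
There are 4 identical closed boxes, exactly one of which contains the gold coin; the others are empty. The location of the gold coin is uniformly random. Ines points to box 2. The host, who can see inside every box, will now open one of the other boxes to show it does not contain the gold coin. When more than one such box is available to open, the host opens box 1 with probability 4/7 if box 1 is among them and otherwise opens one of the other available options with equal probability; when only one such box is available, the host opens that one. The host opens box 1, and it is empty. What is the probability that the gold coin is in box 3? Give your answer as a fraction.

1/3

Consider each possible location of the gold coin in turn.
If it is in box 1 (prior 1/4): the host opened box 1, so this case is ruled out; weight (1/4)·0 = 0.
If it is in any of boxes 2, 3, and 4 (prior 1/4 each): box 1 is available, opened with probability 4/7; weight (1/4)·(4/7) = 1/7 each.
The weights sum to 3/7.
So P(the gold coin in box 3 | the host opened box 1) = (1/7) / (3/7) = 1/3.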